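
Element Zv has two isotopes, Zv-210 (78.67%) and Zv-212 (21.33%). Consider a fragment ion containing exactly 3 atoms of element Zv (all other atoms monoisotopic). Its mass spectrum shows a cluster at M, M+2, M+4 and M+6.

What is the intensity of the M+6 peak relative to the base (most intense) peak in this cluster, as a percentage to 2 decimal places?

Term probabilities: M 0.4869, M+2 0.3960, M+4 0.1074, M+6 0.0097. Base peak = M.
P(M) = C(3,0) × 0.7867^3 × 0.2133^0 = 1 × 0.48688618 × 1.0000 = 0.486886 (base)
P(M+6) = C(3,3) × 0.7867^0 × 0.2133^3 = 1 × 1.0000 × 0.00970449 = 0.009704
Relative intensity = 0.009704 / 0.486886 × 100 = 1.99

1.99%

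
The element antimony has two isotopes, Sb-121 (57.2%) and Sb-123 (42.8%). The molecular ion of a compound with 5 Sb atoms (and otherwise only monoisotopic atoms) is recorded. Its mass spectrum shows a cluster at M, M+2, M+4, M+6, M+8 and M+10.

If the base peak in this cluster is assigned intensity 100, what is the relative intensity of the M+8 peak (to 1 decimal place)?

28.0

Term probabilities: M 0.0612, M+2 0.2291, M+4 0.3428, M+6 0.2565, M+8 0.0960, M+10 0.0144. Base peak = M+4.
P(M+4) = C(5,2) × 0.572^3 × 0.428^2 = 10 × 0.18714925 × 0.183184 = 0.342827 (base)
P(M+8) = C(5,4) × 0.572^1 × 0.428^4 = 5 × 0.5720 × 0.03355638 = 0.095971
Relative intensity = 0.095971 / 0.342827 × 100 = 28.0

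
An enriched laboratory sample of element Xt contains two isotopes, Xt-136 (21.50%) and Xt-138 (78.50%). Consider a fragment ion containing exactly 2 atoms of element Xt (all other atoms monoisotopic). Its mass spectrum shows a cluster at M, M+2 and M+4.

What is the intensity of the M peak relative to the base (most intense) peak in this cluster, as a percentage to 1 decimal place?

Binomial terms of (0.2150 + 0.7850)^2: M 0.0462, M+2 0.3376, M+4 0.6162 → M+4 is the base peak.
P(M+4) = C(2,2) × 0.2150^0 × 0.7850^2 = 1 × 1.0000 × 0.616225 = 0.616225 (base)
P(M) = C(2,0) × 0.2150^2 × 0.7850^0 = 1 × 0.046225 × 1.0000 = 0.046225
Relative intensity = 0.046225 / 0.616225 × 100 = 7.5

7.5%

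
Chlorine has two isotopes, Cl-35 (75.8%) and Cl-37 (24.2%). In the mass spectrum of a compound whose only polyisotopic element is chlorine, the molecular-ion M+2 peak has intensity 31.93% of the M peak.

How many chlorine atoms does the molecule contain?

1

For n independent Cl atoms, I(M+2)/I(M) = n · (abundance Cl-37) / (abundance Cl-35) = n · 0.242/0.758.
n = 0.3193 × 0.758/0.242 = 1.00 ≈ 1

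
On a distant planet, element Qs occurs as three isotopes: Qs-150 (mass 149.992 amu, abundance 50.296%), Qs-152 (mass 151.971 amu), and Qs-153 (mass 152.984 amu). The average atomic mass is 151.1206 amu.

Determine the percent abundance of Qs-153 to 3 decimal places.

Let x and y be the fractions of Qs-152 and Qs-153. Then x + y = 1 − 0.50296 = 0.49704 and 151.971x + 152.984y = 151.1206 − 0.50296×149.992 = 75.68062368.
Substituting: 151.971x + 152.984(0.49704 − x) = 75.68062368
(151.971 − 152.984)x = -0.35854368  ⇒  x = 0.35394, y = 0.14310
Qs-152: 35.394%, Qs-153: 14.310%.

14.310%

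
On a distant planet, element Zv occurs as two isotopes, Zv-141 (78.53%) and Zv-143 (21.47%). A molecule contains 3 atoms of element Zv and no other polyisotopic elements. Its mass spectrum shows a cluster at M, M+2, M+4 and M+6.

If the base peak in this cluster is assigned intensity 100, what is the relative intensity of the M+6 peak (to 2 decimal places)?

2.04

(0.7853 + 0.2147)^3 gives M 0.4843, M+2 0.3972, M+4 0.1086, M+6 0.0099; the largest is M.
P(M) = C(3,0) × 0.7853^3 × 0.2147^0 = 1 × 0.48429144 × 1.0000 = 0.484291 (base)
P(M+6) = C(3,3) × 0.7853^0 × 0.2147^3 = 1 × 1.0000 × 0.00989683 = 0.009897
Relative intensity = 0.009897 / 0.484291 × 100 = 2.04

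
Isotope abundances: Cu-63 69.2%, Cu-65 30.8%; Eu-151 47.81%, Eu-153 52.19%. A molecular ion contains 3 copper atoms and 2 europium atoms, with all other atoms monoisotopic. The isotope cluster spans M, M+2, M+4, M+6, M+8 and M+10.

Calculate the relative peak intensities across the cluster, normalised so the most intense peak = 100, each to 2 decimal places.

21.27 : 74.84 : 100.00 : 63.32 : 19.16 : 2.23

Copper pattern (n=3): 0.33137389 : 0.44247034 : 0.19693766 : 0.02921811
Europium pattern (n=2): 0.22857961 : 0.49904078 : 0.27237961
Convolve the two distributions (both contribute in 2-u steps):
  M: 0.33137389×0.22857961 = 0.075745
  M+2: 0.33137389×0.49904078 + 0.44247034×0.22857961 = 0.266509
  M+4: 0.33137389×0.27237961 + 0.44247034×0.49904078 + 0.19693766×0.22857961 = 0.356086
  M+6: 0.44247034×0.27237961 + 0.19693766×0.49904078 + 0.02921811×0.22857961 = 0.225478
  M+8: 0.19693766×0.27237961 + 0.02921811×0.49904078 = 0.068223
  M+10: 0.02921811×0.27237961 = 0.007958
Scale to base peak (0.356086) = 100: 21.27 : 74.84 : 100.00 : 63.32 : 19.16 : 2.23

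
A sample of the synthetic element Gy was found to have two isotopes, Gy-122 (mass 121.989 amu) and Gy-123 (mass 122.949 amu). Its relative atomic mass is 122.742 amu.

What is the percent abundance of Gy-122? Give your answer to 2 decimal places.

21.56%

With x = fraction of Gy-122 (so Gy-123 is 1 − x):
121.989·x + 122.949·(1 − x) = 122.742
(121.989 − 122.949)·x = 122.742 − 122.949
x = -0.207 / -0.960 = 0.21562 → 21.56% Gy-122, 78.44% Gy-123.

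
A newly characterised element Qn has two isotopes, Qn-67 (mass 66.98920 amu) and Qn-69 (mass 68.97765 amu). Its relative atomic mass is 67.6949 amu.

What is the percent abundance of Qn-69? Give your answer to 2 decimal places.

35.49%

Writing the weighted mean with unknown fraction x of Qn-67:
66.98920·x + 68.97765·(1 − x) = 67.6949
(66.98920 − 68.97765)·x = 67.6949 − 68.97765
x = -1.28275 / -1.98845 = 0.64510 → 64.51% Qn-67, 35.49% Qn-69.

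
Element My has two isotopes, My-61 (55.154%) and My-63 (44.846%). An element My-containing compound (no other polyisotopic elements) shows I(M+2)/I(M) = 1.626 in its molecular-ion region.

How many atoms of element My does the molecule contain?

The M+2/M ratio from n My atoms is n · q/p = n · 0.44846/0.55154.
n = 1.626 × 0.55154/0.44846 = 2.00 ≈ 2

2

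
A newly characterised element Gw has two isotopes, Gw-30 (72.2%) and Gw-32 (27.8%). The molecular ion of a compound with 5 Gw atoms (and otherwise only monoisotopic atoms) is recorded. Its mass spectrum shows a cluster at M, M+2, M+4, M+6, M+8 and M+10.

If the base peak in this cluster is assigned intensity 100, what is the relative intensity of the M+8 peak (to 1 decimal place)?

5.7

Term probabilities: M 0.1962, M+2 0.3777, M+4 0.2909, M+6 0.1120, M+8 0.0216, M+10 0.0017. Base peak = M+2.
P(M+2) = C(5,1) × 0.722^4 × 0.278^1 = 5 × 0.27173701 × 0.2780 = 0.377714 (base)
P(M+8) = C(5,4) × 0.722^1 × 0.278^4 = 5 × 0.7220 × 0.00597282 = 0.021562
Relative intensity = 0.021562 / 0.377714 × 100 = 5.7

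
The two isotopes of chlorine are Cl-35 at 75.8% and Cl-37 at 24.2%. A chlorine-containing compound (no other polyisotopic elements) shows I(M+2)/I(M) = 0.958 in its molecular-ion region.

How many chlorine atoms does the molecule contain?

3

For n independent Cl atoms, I(M+2)/I(M) = n · (abundance Cl-37) / (abundance Cl-35) = n · 0.242/0.758.
n = 0.958 × 0.758/0.242 = 3.00 ≈ 3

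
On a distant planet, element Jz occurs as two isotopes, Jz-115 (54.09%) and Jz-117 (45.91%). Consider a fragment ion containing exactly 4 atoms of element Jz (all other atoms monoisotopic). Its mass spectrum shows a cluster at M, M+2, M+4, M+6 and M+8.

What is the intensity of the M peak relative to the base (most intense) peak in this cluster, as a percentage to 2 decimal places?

23.13%

Term probabilities: M 0.0856, M+2 0.2906, M+4 0.3700, M+6 0.2094, M+8 0.0444. Base peak = M+4.
P(M+4) = C(4,2) × 0.5409^2 × 0.4591^2 = 6 × 0.29257281 × 0.21077281 = 0.369998 (base)
P(M) = C(4,0) × 0.5409^4 × 0.4591^0 = 1 × 0.08559885 × 1.0000 = 0.085599
Relative intensity = 0.085599 / 0.369998 × 100 = 23.13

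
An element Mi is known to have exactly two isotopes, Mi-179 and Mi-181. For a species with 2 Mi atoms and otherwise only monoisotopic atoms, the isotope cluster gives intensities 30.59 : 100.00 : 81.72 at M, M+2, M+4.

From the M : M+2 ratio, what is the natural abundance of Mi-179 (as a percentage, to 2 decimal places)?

If p is the fraction of Mi that is Mi-179, then I(M+2)/I(M) = [C(2,1)·p^1·(1−p)] / p^2 = 2·(1−p)/p = 100.00/30.59 = 3.2690
(1−p)/p = 3.2690/2 = 1.6345  ⇒  p = 1/(1 + 1.6345) = 0.3796
Mi-179: 37.96%, Mi-181: 62.04%.

37.96%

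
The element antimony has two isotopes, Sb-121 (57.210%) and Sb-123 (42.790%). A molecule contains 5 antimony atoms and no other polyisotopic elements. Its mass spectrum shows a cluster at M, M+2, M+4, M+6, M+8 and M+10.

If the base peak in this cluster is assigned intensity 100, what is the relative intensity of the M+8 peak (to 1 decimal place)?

Binomial terms of (0.57210 + 0.42790)^5: M 0.0613, M+2 0.2292, M+4 0.3428, M+6 0.2564, M+8 0.0959, M+10 0.0143 → M+4 is the base peak.
P(M+4) = C(5,2) × 0.57210^3 × 0.42790^2 = 10 × 0.18724742 × 0.18309841 = 0.342847 (base)
P(M+8) = C(5,4) × 0.57210^1 × 0.42790^4 = 5 × 0.5721 × 0.03352503 = 0.095898
Relative intensity = 0.095898 / 0.342847 × 100 = 28.0

28.0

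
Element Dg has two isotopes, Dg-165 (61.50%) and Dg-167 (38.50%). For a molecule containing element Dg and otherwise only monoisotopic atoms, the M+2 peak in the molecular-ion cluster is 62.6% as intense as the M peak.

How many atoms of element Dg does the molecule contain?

For n independent Dg atoms, I(M+2)/I(M) = n · (abundance Dg-167) / (abundance Dg-165) = n · 0.3850/0.6150.
n = 0.626 × 0.6150/0.3850 = 1.00 ≈ 1

1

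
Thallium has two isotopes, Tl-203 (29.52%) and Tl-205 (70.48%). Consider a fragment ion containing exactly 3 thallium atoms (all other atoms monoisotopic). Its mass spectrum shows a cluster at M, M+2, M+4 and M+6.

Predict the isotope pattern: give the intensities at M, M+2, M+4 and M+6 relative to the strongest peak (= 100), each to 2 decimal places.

5.85 : 41.88 : 100.00 : 79.58

Each Tl atom is independently Tl-203 (p = 0.2952) or Tl-205 (q = 0.7048); the cluster is the binomial expansion (p + q)^3.
P(M) = 0.2952^3 = 0.025725
P(M+2) = 3 × 0.2952^2 × 0.7048^1 = 0.184255
P(M+4) = 3 × 0.2952^1 × 0.7048^2 = 0.439916
P(M+6) = 0.7048^3 = 0.350104
The M+4 peak is largest (0.439916); scaling to 100 gives 5.85 : 41.88 : 100.00 : 79.58.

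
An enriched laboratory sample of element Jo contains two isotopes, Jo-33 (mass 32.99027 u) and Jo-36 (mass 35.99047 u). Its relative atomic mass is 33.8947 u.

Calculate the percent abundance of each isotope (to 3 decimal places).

Jo-33: 69.854%, Jo-36: 30.146%

Let x be the fractional abundance of Jo-33; then Jo-36 has abundance 1 − x.
32.99027·x + 35.99047·(1 − x) = 33.8947
(32.99027 − 35.99047)·x = 33.8947 − 35.99047
x = -2.09577 / -3.00020 = 0.69854 → 69.854% Jo-33, 30.146% Jo-36.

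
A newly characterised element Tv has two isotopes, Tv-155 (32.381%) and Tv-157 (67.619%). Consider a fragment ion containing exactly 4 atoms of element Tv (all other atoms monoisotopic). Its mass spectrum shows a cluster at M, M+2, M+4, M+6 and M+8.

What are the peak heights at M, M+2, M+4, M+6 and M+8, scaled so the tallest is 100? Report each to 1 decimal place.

2.7 : 22.9 : 71.8 : 100.0 : 52.2

Expanding (0.32381 + 0.67619)^4:
P(M) = 0.32381^4 = 0.010994
P(M+2) = 4 × 0.32381^3 × 0.67619^1 = 0.091833
P(M+4) = 6 × 0.32381^2 × 0.67619^2 = 0.287653
P(M+6) = 4 × 0.32381^1 × 0.67619^3 = 0.400458
P(M+8) = 0.67619^4 = 0.209062
The M+6 peak is largest (0.400458); scaling to 100 gives 2.7 : 22.9 : 71.8 : 100.0 : 52.2.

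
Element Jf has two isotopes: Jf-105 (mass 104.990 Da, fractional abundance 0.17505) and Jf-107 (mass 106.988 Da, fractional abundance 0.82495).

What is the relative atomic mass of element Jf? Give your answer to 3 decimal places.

Ar = Σ fᵢ·mᵢ = 0.17505 × 104.990 + 0.82495 × 106.988
= 18.3785 + 88.2598 = 106.6383 Da

106.638 Da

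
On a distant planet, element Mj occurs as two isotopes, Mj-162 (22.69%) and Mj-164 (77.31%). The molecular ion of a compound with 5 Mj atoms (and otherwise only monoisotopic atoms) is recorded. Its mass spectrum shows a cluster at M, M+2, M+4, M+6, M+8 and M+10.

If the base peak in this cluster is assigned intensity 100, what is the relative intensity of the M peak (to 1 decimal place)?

0.1

Binomial terms of (0.2269 + 0.7731)^5: M 0.0006, M+2 0.0102, M+4 0.0698, M+6 0.2379, M+8 0.4053, M+10 0.2762 → M+8 is the base peak.
P(M+8) = C(5,4) × 0.2269^1 × 0.7731^4 = 5 × 0.2269 × 0.3572257 = 0.405273 (base)
P(M) = C(5,0) × 0.2269^5 × 0.7731^0 = 1 × 0.00060141 × 1.0000 = 0.000601
Relative intensity = 0.000601 / 0.405273 × 100 = 0.1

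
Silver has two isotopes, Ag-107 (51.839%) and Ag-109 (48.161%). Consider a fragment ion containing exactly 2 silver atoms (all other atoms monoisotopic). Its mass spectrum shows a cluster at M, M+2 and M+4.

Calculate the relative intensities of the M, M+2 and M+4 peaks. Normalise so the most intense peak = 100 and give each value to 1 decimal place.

53.8 : 100.0 : 46.5

Each Ag atom is independently Ag-107 (p = 0.51839) or Ag-109 (q = 0.48161); the cluster is the binomial expansion (p + q)^2.
P(M) = 0.51839^2 = 0.268728
P(M+2) = 2 × 0.51839^1 × 0.48161^1 = 0.499324
P(M+4) = 0.48161^2 = 0.231948
The M+2 peak is largest (0.499324); scaling to 100 gives 53.8 : 100.0 : 46.5.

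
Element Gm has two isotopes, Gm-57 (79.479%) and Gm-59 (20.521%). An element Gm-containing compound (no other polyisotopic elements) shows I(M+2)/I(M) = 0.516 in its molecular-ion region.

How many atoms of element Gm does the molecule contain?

2

The M+2/M ratio from n Gm atoms is n · q/p = n · 0.20521/0.79479.
n = 0.516 × 0.79479/0.20521 = 2.00 ≈ 2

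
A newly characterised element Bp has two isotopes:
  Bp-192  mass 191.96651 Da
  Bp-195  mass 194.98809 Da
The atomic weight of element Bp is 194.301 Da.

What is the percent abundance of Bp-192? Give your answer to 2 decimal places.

22.74%

Writing the weighted mean with unknown fraction x of Bp-192:
191.96651·x + 194.98809·(1 − x) = 194.301
(191.96651 − 194.98809)·x = 194.301 − 194.98809
x = -0.68709 / -3.02158 = 0.22739 → 22.74% Bp-192, 77.26% Bp-195.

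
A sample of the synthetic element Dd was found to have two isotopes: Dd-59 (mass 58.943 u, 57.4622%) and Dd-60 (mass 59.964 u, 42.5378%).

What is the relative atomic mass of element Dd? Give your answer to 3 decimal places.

Average mass = Σ (abundance × isotope mass) = 0.574622 × 58.943 + 0.425378 × 59.964
= 33.8699 + 25.5074 = 59.3773 u

59.377 u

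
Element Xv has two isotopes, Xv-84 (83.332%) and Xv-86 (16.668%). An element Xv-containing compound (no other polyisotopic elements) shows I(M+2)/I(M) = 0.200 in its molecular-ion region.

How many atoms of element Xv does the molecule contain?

With n Xv atoms, P(M+2)/P(M) = C(n,1)·p^(n−1)q / p^n = n·q/p = n · 0.16668/0.83332.
n = 0.200 × 0.83332/0.16668 = 1.00 ≈ 1

1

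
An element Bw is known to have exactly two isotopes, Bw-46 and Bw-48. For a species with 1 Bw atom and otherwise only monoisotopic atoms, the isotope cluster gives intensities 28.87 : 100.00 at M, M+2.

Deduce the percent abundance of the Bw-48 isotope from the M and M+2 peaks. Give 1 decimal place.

77.6%

Write p for the Bw-46 fraction. I(M+2)/I(M) = [C(1,1)·p^0·(1−p)] / p^1 = 1·(1−p)/p = 100.00/28.87 = 3.4638
(1−p)/p = 3.4638/1 = 3.4638  ⇒  p = 1/(1 + 3.4638) = 0.2240
Bw-46: 22.4%, Bw-48: 77.6%.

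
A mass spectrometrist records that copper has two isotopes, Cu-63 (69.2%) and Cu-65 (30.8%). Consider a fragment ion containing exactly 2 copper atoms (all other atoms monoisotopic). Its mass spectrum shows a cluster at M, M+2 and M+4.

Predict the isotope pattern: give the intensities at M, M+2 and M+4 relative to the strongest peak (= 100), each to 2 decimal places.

The 2 Cu atoms are independent, so intensities follow the terms of (0.692 + 0.308)^2.
P(M) = 0.692^2 = 0.478864
P(M+2) = 2 × 0.692^1 × 0.308^1 = 0.426272
P(M+4) = 0.308^2 = 0.094864
The M peak is largest (0.478864); scaling to 100 gives 100.00 : 89.02 : 19.81.

100.00 : 89.02 : 19.81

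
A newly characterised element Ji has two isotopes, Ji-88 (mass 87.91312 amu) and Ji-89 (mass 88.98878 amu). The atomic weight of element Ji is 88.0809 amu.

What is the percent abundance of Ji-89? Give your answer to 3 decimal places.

15.598%

With x = fraction of Ji-88 (so Ji-89 is 1 − x):
87.91312·x + 88.98878·(1 − x) = 88.0809
(87.91312 − 88.98878)·x = 88.0809 − 88.98878
x = -0.90788 / -1.07566 = 0.84402 → 84.402% Ji-88, 15.598% Ji-89.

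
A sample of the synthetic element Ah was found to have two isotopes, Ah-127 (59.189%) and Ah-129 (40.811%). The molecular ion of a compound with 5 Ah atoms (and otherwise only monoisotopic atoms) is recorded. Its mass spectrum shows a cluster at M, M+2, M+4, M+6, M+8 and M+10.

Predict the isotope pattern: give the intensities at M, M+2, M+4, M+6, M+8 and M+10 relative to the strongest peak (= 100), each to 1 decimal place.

21.0 : 72.5 : 100.0 : 69.0 : 23.8 : 3.3

Each Ah atom is independently Ah-127 (p = 0.59189) or Ah-129 (q = 0.40811); the cluster is the binomial expansion (p + q)^5.
P(M) = 0.59189^5 = 0.072645
P(M+2) = 5 × 0.59189^4 × 0.40811^1 = 0.250444
P(M+4) = 10 × 0.59189^3 × 0.40811^2 = 0.345364
P(M+6) = 10 × 0.59189^2 × 0.40811^3 = 0.238130
P(M+8) = 5 × 0.59189^1 × 0.40811^4 = 0.082096
P(M+10) = 0.40811^5 = 0.011321
The M+4 peak is largest (0.345364); scaling to 100 gives 21.0 : 72.5 : 100.0 : 69.0 : 23.8 : 3.3.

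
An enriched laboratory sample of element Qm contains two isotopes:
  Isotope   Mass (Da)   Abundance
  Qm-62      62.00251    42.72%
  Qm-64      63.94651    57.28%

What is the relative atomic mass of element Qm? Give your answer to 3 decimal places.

63.116 Da

Ar = Σ fᵢ·mᵢ = 0.4272 × 62.00251 + 0.5728 × 63.94651
= 26.487472 + 36.628561 = 63.116033 Da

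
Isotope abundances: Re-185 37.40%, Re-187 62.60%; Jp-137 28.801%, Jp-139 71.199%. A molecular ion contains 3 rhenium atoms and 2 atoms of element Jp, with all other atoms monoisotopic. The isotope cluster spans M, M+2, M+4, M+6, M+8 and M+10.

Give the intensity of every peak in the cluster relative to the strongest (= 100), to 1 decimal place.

Rhenium pattern (n=3): 0.05231362 : 0.26268713 : 0.43968487 : 0.24531438
Element Jp pattern (n=2): 0.08294976 : 0.41012048 : 0.50692976
Convolve the two distributions (both contribute in 2-u steps):
  M: 0.05231362×0.08294976 = 0.004339
  M+2: 0.05231362×0.41012048 + 0.26268713×0.08294976 = 0.043245
  M+4: 0.05231362×0.50692976 + 0.26268713×0.41012048 + 0.43968487×0.08294976 = 0.170724
  M+6: 0.26268713×0.50692976 + 0.43968487×0.41012048 + 0.24531438×0.08294976 = 0.333836
  M+8: 0.43968487×0.50692976 + 0.24531438×0.41012048 = 0.323498
  M+10: 0.24531438×0.50692976 = 0.124357
Scale to base peak (0.333836) = 100: 1.3 : 13.0 : 51.1 : 100.0 : 96.9 : 37.3

1.3 : 13.0 : 51.1 : 100.0 : 96.9 : 37.3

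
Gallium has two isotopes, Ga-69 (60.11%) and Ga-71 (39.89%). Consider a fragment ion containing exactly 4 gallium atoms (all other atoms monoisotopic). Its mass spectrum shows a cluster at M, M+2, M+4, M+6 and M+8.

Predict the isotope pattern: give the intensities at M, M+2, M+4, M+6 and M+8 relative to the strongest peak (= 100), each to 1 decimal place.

37.7 : 100.0 : 99.5 : 44.0 : 7.3

Each Ga atom is independently Ga-69 (p = 0.6011) or Ga-71 (q = 0.3989); the cluster is the binomial expansion (p + q)^4.
P(M) = 0.6011^4 = 0.130553
P(M+2) = 4 × 0.6011^3 × 0.3989^1 = 0.346549
P(M+4) = 6 × 0.6011^2 × 0.3989^2 = 0.344963
P(M+6) = 4 × 0.6011^1 × 0.3989^3 = 0.152616
P(M+8) = 0.3989^4 = 0.025320
The M+2 peak is largest (0.346549); scaling to 100 gives 37.7 : 100.0 : 99.5 : 44.0 : 7.3.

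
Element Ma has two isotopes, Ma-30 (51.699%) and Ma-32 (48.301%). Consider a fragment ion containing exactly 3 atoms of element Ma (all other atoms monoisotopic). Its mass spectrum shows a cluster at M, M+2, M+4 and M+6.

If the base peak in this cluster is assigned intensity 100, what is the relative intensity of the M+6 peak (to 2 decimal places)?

(0.51699 + 0.48301)^3 gives M 0.1382, M+2 0.3873, M+4 0.3618, M+6 0.1127; the largest is M+2.
P(M+2) = C(3,1) × 0.51699^2 × 0.48301^1 = 3 × 0.26727866 × 0.48301 = 0.387295 (base)
P(M+6) = C(3,3) × 0.51699^0 × 0.48301^3 = 1 × 1.0000 × 0.11268559 = 0.112686
Relative intensity = 0.112686 / 0.387295 × 100 = 29.10

29.10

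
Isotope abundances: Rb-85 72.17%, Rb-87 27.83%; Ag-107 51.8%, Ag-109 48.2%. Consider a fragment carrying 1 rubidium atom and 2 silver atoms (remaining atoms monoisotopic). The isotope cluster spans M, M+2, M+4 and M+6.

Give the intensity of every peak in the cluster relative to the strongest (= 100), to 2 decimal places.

Rubidium pattern (n=1): 0.7217 : 0.2783
Silver pattern (n=2): 0.268324 : 0.499352 : 0.232324
Convolve the two distributions (both contribute in 2-u steps):
  M: 0.7217×0.268324 = 0.193649
  M+2: 0.7217×0.499352 + 0.2783×0.268324 = 0.435057
  M+4: 0.7217×0.232324 + 0.2783×0.499352 = 0.306638
  M+6: 0.2783×0.232324 = 0.064656
Scale to base peak (0.435057) = 100: 44.51 : 100.00 : 70.48 : 14.86

44.51 : 100.00 : 70.48 : 14.86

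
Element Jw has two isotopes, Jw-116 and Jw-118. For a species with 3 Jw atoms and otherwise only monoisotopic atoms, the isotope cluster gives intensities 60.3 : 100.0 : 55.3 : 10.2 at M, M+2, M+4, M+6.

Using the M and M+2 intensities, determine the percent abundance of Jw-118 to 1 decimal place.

If p is the fraction of Jw that is Jw-116, then I(M+2)/I(M) = [C(3,1)·p^2·(1−p)] / p^3 = 3·(1−p)/p = 100.0/60.3 = 1.6584
(1−p)/p = 1.6584/3 = 0.5528  ⇒  p = 1/(1 + 0.5528) = 0.6440
Jw-116: 64.4%, Jw-118: 35.6%.

35.6%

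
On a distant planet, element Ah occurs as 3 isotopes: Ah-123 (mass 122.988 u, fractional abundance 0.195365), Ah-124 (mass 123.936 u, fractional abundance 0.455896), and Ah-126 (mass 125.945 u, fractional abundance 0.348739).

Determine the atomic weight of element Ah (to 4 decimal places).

124.4514 u

Weight each isotope mass by its fractional abundance: 0.195365 × 122.988 + 0.455896 × 123.936 + 0.348739 × 125.945
= 24.02755 + 56.50193 + 43.92193 = 124.45141 u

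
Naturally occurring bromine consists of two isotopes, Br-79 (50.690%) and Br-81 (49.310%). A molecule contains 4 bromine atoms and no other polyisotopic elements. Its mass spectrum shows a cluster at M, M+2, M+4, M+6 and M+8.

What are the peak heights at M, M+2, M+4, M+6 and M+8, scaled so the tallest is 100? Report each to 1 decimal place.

Each Br atom is independently Br-79 (p = 0.50690) or Br-81 (q = 0.49310); the cluster is the binomial expansion (p + q)^4.
P(M) = 0.50690^4 = 0.066022
P(M+2) = 4 × 0.50690^3 × 0.49310^1 = 0.256899
P(M+4) = 6 × 0.50690^2 × 0.49310^2 = 0.374857
P(M+6) = 4 × 0.50690^1 × 0.49310^3 = 0.243101
P(M+8) = 0.49310^4 = 0.059121
The M+4 peak is largest (0.374857); scaling to 100 gives 17.6 : 68.5 : 100.0 : 64.9 : 15.8.

17.6 : 68.5 : 100.0 : 64.9 : 15.8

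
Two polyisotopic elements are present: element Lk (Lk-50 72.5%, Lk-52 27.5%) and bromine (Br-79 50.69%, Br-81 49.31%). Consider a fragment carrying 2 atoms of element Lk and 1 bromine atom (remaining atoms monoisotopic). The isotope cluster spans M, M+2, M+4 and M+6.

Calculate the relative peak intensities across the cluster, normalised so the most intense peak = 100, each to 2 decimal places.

57.76 : 100.00 : 50.93 : 8.08

Element Lk pattern (n=2): 0.525625 : 0.39875 : 0.075625
Bromine pattern (n=1): 0.5069 : 0.4931
Convolve the two distributions (both contribute in 2-u steps):
  M: 0.525625×0.5069 = 0.266439
  M+2: 0.525625×0.4931 + 0.39875×0.5069 = 0.461312
  M+4: 0.39875×0.4931 + 0.075625×0.5069 = 0.234958
  M+6: 0.075625×0.4931 = 0.037291
Scale to base peak (0.461312) = 100: 57.76 : 100.00 : 50.93 : 8.08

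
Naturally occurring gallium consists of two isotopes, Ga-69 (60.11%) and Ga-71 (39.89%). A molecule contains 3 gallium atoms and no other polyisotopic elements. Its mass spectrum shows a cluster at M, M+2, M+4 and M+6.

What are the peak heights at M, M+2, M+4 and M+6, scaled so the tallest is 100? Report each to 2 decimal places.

Expanding (0.6011 + 0.3989)^3:
P(M) = 0.6011^3 = 0.217190
P(M+2) = 3 × 0.6011^2 × 0.3989^1 = 0.432393
P(M+4) = 3 × 0.6011^1 × 0.3989^2 = 0.286943
P(M+6) = 0.3989^3 = 0.063473
The M+2 peak is largest (0.432393); scaling to 100 gives 50.23 : 100.00 : 66.36 : 14.68.

50.23 : 100.00 : 66.36 : 14.68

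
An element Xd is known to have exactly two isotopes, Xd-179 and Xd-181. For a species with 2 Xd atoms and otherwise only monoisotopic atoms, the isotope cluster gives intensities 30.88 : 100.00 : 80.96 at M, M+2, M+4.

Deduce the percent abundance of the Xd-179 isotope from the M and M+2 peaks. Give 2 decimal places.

If p is the fraction of Xd that is Xd-179, then I(M+2)/I(M) = [C(2,1)·p^1·(1−p)] / p^2 = 2·(1−p)/p = 100.00/30.88 = 3.2383
(1−p)/p = 3.2383/2 = 1.6192  ⇒  p = 1/(1 + 1.6192) = 0.3818
Xd-179: 38.18%, Xd-181: 61.82%.

38.18%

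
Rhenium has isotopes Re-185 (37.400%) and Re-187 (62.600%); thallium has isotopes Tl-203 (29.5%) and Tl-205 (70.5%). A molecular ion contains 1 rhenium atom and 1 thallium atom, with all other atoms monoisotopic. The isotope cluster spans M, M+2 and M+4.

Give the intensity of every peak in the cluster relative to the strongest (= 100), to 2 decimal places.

Rhenium pattern (n=1): 0.3740 : 0.6260
Thallium pattern (n=1): 0.2950 : 0.7050
Convolve the two distributions (both contribute in 2-u steps):
  M: 0.3740×0.2950 = 0.110330
  M+2: 0.3740×0.7050 + 0.6260×0.2950 = 0.448340
  M+4: 0.6260×0.7050 = 0.441330
Scale to base peak (0.448340) = 100: 24.61 : 100.00 : 98.44

24.61 : 100.00 : 98.44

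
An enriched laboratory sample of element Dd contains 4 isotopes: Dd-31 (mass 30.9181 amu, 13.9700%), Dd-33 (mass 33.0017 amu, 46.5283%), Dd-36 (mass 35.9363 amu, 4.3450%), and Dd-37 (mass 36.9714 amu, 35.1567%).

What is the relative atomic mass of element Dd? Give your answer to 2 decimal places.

Average mass = Σ (abundance × isotope mass) = 0.139700 × 30.9181 + 0.465283 × 33.0017 + 0.043450 × 35.9363 + 0.351567 × 36.9714
= 4.31926 + 15.35513 + 1.56143 + 12.99792 = 34.23374 amu

34.23 amu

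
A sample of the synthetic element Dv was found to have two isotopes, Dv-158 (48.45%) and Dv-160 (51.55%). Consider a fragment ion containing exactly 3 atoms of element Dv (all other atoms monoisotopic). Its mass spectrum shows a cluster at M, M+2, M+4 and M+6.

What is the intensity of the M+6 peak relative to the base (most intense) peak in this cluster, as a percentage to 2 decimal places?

(0.4845 + 0.5155)^3 gives M 0.1137, M+2 0.3630, M+4 0.3863, M+6 0.1370; the largest is M+4.
P(M+4) = C(3,2) × 0.4845^1 × 0.5155^2 = 3 × 0.4845 × 0.26574025 = 0.386253 (base)
P(M+6) = C(3,3) × 0.4845^0 × 0.5155^3 = 1 × 1.0000 × 0.1369891 = 0.136989
Relative intensity = 0.136989 / 0.386253 × 100 = 35.47

35.47%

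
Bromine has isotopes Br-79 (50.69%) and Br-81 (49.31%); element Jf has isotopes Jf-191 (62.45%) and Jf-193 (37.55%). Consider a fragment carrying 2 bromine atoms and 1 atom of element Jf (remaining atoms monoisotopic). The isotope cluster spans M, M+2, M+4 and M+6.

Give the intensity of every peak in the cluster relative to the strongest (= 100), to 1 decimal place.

39.3 : 100.0 : 83.1 : 22.3

Bromine pattern (n=2): 0.25694761 : 0.49990478 : 0.24314761
Element Jf pattern (n=1): 0.6245 : 0.3755
Convolve the two distributions (both contribute in 2-u steps):
  M: 0.25694761×0.6245 = 0.160464
  M+2: 0.25694761×0.3755 + 0.49990478×0.6245 = 0.408674
  M+4: 0.49990478×0.3755 + 0.24314761×0.6245 = 0.339560
  M+6: 0.24314761×0.3755 = 0.091302
Scale to base peak (0.408674) = 100: 39.3 : 100.0 : 83.1 : 22.3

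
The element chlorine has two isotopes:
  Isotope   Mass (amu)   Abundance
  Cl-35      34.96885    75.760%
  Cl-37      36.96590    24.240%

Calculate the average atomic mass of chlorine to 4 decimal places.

Ar = Σ fᵢ·mᵢ = 0.75760 × 34.96885 + 0.24240 × 36.96590
= 26.492401 + 8.960534 = 35.452935 amu

35.4529 amu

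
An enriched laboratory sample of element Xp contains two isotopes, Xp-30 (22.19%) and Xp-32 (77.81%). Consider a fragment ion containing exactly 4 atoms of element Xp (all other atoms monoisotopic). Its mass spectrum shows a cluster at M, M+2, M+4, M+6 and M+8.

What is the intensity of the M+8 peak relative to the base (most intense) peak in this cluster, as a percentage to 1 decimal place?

87.7%

Binomial terms of (0.2219 + 0.7781)^4: M 0.0024, M+2 0.0340, M+4 0.1789, M+6 0.4181, M+8 0.3666 → M+6 is the base peak.
P(M+6) = C(4,3) × 0.2219^1 × 0.7781^3 = 4 × 0.2219 × 0.47109256 = 0.418142 (base)
P(M+8) = C(4,4) × 0.2219^0 × 0.7781^4 = 1 × 1.0000 × 0.36655712 = 0.366557
Relative intensity = 0.366557 / 0.418142 × 100 = 87.7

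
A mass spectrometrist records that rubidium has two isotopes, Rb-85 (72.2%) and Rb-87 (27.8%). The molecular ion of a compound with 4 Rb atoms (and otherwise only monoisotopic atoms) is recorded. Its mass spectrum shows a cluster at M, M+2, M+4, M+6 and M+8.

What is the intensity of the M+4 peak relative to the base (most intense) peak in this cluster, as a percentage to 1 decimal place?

57.8%

Term probabilities: M 0.2717, M+2 0.4185, M+4 0.2417, M+6 0.0620, M+8 0.0060. Base peak = M+2.
P(M+2) = C(4,1) × 0.722^3 × 0.278^1 = 4 × 0.37636705 × 0.2780 = 0.418520 (base)
P(M+4) = C(4,2) × 0.722^2 × 0.278^2 = 6 × 0.521284 × 0.077284 = 0.241721
Relative intensity = 0.241721 / 0.418520 × 100 = 57.8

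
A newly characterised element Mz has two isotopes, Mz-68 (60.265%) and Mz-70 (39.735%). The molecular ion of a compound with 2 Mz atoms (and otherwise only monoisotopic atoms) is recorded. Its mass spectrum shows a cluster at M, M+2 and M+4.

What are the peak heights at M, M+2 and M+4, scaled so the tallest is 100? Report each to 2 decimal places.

Each Mz atom is independently Mz-68 (p = 0.60265) or Mz-70 (q = 0.39735); the cluster is the binomial expansion (p + q)^2.
P(M) = 0.60265^2 = 0.363187
P(M+2) = 2 × 0.60265^1 × 0.39735^1 = 0.478926
P(M+4) = 0.39735^2 = 0.157887
The M+2 peak is largest (0.478926); scaling to 100 gives 75.83 : 100.00 : 32.97.

75.83 : 100.00 : 32.97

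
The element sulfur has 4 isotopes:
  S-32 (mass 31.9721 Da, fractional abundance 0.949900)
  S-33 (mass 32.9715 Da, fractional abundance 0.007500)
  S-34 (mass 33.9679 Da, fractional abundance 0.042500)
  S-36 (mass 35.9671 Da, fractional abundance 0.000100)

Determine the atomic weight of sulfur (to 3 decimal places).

32.065 Da

Average mass = Σ (abundance × isotope mass) = 0.949900 × 31.9721 + 0.007500 × 32.9715 + 0.042500 × 33.9679 + 0.000100 × 35.9671
= 30.37030 + 0.24729 + 1.44364 + 0.00360 = 32.06483 Da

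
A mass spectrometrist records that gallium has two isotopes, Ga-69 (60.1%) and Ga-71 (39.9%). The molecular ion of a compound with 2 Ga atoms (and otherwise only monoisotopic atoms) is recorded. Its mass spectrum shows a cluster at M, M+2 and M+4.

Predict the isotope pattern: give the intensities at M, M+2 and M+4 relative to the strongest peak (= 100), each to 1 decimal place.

Expanding (0.601 + 0.399)^2:
P(M) = 0.601^2 = 0.361201
P(M+2) = 2 × 0.601^1 × 0.399^1 = 0.479598
P(M+4) = 0.399^2 = 0.159201
The M+2 peak is largest (0.479598); scaling to 100 gives 75.3 : 100.0 : 33.2.

75.3 : 100.0 : 33.2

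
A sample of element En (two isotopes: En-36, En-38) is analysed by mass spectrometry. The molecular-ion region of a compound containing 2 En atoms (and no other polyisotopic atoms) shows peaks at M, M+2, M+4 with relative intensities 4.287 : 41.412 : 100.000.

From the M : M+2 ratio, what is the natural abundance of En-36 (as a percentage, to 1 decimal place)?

Let p = fractional abundance of En-36. I(M+2)/I(M) = [C(2,1)·p^1·(1−p)] / p^2 = 2·(1−p)/p = 41.412/4.287 = 9.6599
(1−p)/p = 9.6599/2 = 4.8300  ⇒  p = 1/(1 + 4.8300) = 0.1715
En-36: 17.2%, En-38: 82.8%.

17.2%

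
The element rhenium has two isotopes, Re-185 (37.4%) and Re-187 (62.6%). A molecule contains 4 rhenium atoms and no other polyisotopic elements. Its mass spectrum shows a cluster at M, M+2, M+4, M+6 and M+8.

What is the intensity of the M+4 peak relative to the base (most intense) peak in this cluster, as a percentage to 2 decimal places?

89.62%

Binomial terms of (0.374 + 0.626)^4: M 0.0196, M+2 0.1310, M+4 0.3289, M+6 0.3670, M+8 0.1536 → M+6 is the base peak.
P(M+6) = C(4,3) × 0.374^1 × 0.626^3 = 4 × 0.3740 × 0.24531438 = 0.366990 (base)
P(M+4) = C(4,2) × 0.374^2 × 0.626^2 = 6 × 0.139876 × 0.391876 = 0.328884
Relative intensity = 0.328884 / 0.366990 × 100 = 89.62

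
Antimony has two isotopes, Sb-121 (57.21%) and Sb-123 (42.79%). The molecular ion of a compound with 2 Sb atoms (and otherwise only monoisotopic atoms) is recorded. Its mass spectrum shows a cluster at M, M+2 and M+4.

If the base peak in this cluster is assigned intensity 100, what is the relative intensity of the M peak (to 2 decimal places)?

(0.5721 + 0.4279)^2 gives M 0.3273, M+2 0.4896, M+4 0.1831; the largest is M+2.
P(M+2) = C(2,1) × 0.5721^1 × 0.4279^1 = 2 × 0.5721 × 0.4279 = 0.489603 (base)
P(M) = C(2,0) × 0.5721^2 × 0.4279^0 = 1 × 0.32729841 × 1.0000 = 0.327298
Relative intensity = 0.327298 / 0.489603 × 100 = 66.85

66.85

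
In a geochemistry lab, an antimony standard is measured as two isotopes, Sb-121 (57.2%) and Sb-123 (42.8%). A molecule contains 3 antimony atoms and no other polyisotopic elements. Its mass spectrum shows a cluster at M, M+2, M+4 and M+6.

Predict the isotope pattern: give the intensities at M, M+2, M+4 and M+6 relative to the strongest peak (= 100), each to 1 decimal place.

Expanding (0.572 + 0.428)^3:
P(M) = 0.572^3 = 0.187149
P(M+2) = 3 × 0.572^2 × 0.428^1 = 0.420104
P(M+4) = 3 × 0.572^1 × 0.428^2 = 0.314344
P(M+6) = 0.428^3 = 0.078403
The M+2 peak is largest (0.420104); scaling to 100 gives 44.5 : 100.0 : 74.8 : 18.7.

44.5 : 100.0 : 74.8 : 18.7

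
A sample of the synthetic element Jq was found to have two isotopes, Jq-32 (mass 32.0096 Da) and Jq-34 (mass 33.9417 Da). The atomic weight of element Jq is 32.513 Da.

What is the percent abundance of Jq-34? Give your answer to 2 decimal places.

Writing the weighted mean with unknown fraction x of Jq-32:
32.0096·x + 33.9417·(1 − x) = 32.513
(32.0096 − 33.9417)·x = 32.513 − 33.9417
x = -1.4287 / -1.9321 = 0.73945 → 73.95% Jq-32, 26.05% Jq-34.

26.05%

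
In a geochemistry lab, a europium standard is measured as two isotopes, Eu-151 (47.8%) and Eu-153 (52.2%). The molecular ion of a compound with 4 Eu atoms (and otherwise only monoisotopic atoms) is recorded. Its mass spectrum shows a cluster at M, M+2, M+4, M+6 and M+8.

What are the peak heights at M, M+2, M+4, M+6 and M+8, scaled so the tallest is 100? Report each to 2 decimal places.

13.98 : 61.05 : 100.00 : 72.80 : 19.88

Each Eu atom is independently Eu-151 (p = 0.478) or Eu-153 (q = 0.522); the cluster is the binomial expansion (p + q)^4.
P(M) = 0.478^4 = 0.052205
P(M+2) = 4 × 0.478^3 × 0.522^1 = 0.228042
P(M+4) = 6 × 0.478^2 × 0.522^2 = 0.373549
P(M+6) = 4 × 0.478^1 × 0.522^3 = 0.271956
P(M+8) = 0.522^4 = 0.074248
The M+4 peak is largest (0.373549); scaling to 100 gives 13.98 : 61.05 : 100.00 : 72.80 : 19.88.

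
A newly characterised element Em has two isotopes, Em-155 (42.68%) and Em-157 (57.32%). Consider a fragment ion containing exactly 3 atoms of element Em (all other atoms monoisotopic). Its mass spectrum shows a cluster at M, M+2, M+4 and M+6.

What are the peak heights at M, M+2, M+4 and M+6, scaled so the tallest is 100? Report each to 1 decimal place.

18.5 : 74.5 : 100.0 : 44.8

The 3 Em atoms are independent, so intensities follow the terms of (0.4268 + 0.5732)^3.
P(M) = 0.4268^3 = 0.077745
P(M+2) = 3 × 0.4268^2 × 0.5732^1 = 0.313239
P(M+4) = 3 × 0.4268^1 × 0.5732^2 = 0.420686
P(M+6) = 0.5732^3 = 0.188330
The M+4 peak is largest (0.420686); scaling to 100 gives 18.5 : 74.5 : 100.0 : 44.8.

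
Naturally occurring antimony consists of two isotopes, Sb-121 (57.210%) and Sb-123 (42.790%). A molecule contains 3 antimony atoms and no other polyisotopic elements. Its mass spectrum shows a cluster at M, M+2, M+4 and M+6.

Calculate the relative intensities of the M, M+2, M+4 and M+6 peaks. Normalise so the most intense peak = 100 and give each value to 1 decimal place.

The 3 Sb atoms are independent, so intensities follow the terms of (0.57210 + 0.42790)^3.
P(M) = 0.57210^3 = 0.187247
P(M+2) = 3 × 0.57210^2 × 0.42790^1 = 0.420153
P(M+4) = 3 × 0.57210^1 × 0.42790^2 = 0.314252
P(M+6) = 0.42790^3 = 0.078348
The M+2 peak is largest (0.420153); scaling to 100 gives 44.6 : 100.0 : 74.8 : 18.6.

44.6 : 100.0 : 74.8 : 18.6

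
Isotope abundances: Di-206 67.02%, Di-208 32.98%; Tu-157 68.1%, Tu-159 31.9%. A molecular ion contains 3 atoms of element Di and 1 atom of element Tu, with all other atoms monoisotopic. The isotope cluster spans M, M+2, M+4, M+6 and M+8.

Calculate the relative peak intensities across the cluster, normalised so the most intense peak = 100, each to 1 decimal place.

Element Di pattern (n=3): 0.30103242 : 0.44440686 : 0.21868902 : 0.0358717
Element Tu pattern (n=1): 0.6810 : 0.3190
Convolve the two distributions (both contribute in 2-u steps):
  M: 0.30103242×0.6810 = 0.205003
  M+2: 0.30103242×0.3190 + 0.44440686×0.6810 = 0.398670
  M+4: 0.44440686×0.3190 + 0.21868902×0.6810 = 0.290693
  M+6: 0.21868902×0.3190 + 0.0358717×0.6810 = 0.094190
  M+8: 0.0358717×0.3190 = 0.011443
Scale to base peak (0.398670) = 100: 51.4 : 100.0 : 72.9 : 23.6 : 2.9

51.4 : 100.0 : 72.9 : 23.6 : 2.9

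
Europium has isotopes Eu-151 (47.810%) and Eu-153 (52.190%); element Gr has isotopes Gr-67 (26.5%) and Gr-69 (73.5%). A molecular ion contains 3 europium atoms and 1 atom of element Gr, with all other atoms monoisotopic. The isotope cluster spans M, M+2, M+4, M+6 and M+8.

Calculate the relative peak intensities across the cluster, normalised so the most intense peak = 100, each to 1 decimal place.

Europium pattern (n=3): 0.10928391 : 0.3578871 : 0.39067407 : 0.14215492
Element Gr pattern (n=1): 0.2650 : 0.7350
Convolve the two distributions (both contribute in 2-u steps):
  M: 0.10928391×0.2650 = 0.028960
  M+2: 0.10928391×0.7350 + 0.3578871×0.2650 = 0.175164
  M+4: 0.3578871×0.7350 + 0.39067407×0.2650 = 0.366576
  M+6: 0.39067407×0.7350 + 0.14215492×0.2650 = 0.324816
  M+8: 0.14215492×0.7350 = 0.104484
Scale to base peak (0.366576) = 100: 7.9 : 47.8 : 100.0 : 88.6 : 28.5

7.9 : 47.8 : 100.0 : 88.6 : 28.5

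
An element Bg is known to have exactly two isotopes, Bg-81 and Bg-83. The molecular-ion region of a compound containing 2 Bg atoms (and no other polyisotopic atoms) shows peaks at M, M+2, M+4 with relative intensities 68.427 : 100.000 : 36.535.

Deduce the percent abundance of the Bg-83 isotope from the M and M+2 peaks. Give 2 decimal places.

42.22%

If p is the fraction of Bg that is Bg-81, then I(M+2)/I(M) = [C(2,1)·p^1·(1−p)] / p^2 = 2·(1−p)/p = 100.000/68.427 = 1.4614
(1−p)/p = 1.4614/2 = 0.7307  ⇒  p = 1/(1 + 0.7307) = 0.5778
Bg-81: 57.78%, Bg-83: 42.22%.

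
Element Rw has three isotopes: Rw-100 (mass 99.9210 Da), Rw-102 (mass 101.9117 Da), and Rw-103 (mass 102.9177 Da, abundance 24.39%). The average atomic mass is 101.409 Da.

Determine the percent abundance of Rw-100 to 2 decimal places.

The remaining 75.61% is split between Rw-100 (fraction x) and Rw-102 (fraction 0.7561 − x).
Substituting: 99.9210x + 101.9117(0.7561 − x) = 76.30737297
(99.9210 − 101.9117)x = -0.7480634  ⇒  x = 0.37578, y = 0.38032
Rw-100: 37.58%, Rw-102: 38.03%.

37.58%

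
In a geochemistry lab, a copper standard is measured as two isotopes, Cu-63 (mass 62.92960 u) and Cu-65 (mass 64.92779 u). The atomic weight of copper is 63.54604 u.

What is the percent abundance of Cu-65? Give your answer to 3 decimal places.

With x = fraction of Cu-63 (so Cu-65 is 1 − x):
62.92960·x + 64.92779·(1 − x) = 63.54604
(62.92960 − 64.92779)·x = 63.54604 − 64.92779
x = -1.38175 / -1.99819 = 0.69150 → 69.150% Cu-63, 30.850% Cu-65.

30.850%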